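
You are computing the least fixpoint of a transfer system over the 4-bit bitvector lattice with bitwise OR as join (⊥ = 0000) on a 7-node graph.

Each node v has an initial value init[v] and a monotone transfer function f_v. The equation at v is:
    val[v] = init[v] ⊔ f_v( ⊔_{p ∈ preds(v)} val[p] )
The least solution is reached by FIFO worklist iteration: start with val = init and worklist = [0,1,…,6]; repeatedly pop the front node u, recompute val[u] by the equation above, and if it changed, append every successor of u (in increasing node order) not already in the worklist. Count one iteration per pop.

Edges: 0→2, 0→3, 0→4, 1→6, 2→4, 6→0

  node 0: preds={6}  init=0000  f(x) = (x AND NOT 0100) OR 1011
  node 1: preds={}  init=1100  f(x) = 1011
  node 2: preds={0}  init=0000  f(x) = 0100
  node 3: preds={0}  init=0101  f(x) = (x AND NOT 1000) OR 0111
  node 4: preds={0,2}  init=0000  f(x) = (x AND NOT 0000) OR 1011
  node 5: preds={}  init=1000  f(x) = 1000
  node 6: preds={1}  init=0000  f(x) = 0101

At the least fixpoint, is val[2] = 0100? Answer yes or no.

yes

Trace (8 dequeues):
  [1] u=0 | in 0000 | out 1011 | prev 0000 | push {}
  [2] u=1 | in 0000 | out 1111 | prev 1100 | push {}
  [3] u=2 | in 1011 | out 0100 | prev 0000 | push {}
  [4] u=3 | in 1011 | out 0111 | prev 0101 | push {}
  [5] u=4 | in 1111 | out 1111 | prev 0000 | push {}
  [6] u=5 | in 0000 | out 1000 | ==
  [7] u=6 | in 1111 | out 0101 | prev 0000 | push {0}
  [8] u=0 | in 0101 | out 1011 | ==

Converged values:
  [0] 1011
  [1] 1111
  [2] 0100
  [3] 0111
  [4] 1111
  [5] 1000
  [6] 0101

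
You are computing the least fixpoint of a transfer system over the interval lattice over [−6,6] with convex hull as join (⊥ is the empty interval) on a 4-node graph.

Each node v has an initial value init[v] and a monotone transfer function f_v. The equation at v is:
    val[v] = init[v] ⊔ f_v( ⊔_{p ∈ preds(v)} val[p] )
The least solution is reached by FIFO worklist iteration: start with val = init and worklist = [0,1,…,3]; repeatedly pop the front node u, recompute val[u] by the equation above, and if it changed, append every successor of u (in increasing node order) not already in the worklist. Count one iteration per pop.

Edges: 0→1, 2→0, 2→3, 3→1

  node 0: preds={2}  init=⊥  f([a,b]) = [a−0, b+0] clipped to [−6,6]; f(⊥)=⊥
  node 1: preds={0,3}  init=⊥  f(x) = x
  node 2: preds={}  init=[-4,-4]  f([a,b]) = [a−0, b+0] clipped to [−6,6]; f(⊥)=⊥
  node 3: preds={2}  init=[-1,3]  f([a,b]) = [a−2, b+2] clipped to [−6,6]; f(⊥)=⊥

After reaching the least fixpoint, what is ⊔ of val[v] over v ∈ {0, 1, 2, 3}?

Iteration log — 5 steps:
  step 1. node 0  ⊔preds=[-4,-4]  new=[-4,-4]  old=⊥  +wl: 
  step 2. node 1  ⊔preds=[-4,3]  new=[-4,3]  old=⊥  +wl: 
  step 3. node 2  ⊔preds=⊥  new=[-4,-4]  stable
  step 4. node 3  ⊔preds=[-4,-4]  new=[-6,3]  old=[-1,3]  +wl: 1
  step 5. node 1  ⊔preds=[-6,3]  new=[-6,3]  old=[-4,3]  +wl: 

Least fixpoint reached:
  node 0: [-4,-4]
  node 1: [-6,3]
  node 2: [-4,-4]
  node 3: [-6,3]

[-6,3]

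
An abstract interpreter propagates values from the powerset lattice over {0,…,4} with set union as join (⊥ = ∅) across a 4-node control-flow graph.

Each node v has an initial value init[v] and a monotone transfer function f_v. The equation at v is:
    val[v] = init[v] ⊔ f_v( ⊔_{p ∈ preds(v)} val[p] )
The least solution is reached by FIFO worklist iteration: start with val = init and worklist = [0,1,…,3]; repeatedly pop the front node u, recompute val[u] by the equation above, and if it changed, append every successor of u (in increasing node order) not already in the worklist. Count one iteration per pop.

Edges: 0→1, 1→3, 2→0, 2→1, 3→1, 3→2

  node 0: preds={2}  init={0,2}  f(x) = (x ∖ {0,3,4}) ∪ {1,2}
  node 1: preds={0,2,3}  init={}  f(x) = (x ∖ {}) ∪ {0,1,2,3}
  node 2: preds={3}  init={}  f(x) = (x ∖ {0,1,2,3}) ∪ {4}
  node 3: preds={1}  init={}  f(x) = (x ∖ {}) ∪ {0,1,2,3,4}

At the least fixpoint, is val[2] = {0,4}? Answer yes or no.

Iteration log — 8 steps:
  step 1. node 0  ⊔preds={}  new={0,1,2}  old={0,2}  +wl: 
  step 2. node 1  ⊔preds={0,1,2}  new={0,1,2,3}  old={}  +wl: 
  step 3. node 2  ⊔preds={}  new={4}  old={}  +wl: 0,1
  step 4. node 3  ⊔preds={0,1,2,3}  new={0,1,2,3,4}  old={}  +wl: 2
  step 5. node 0  ⊔preds={4}  new={0,1,2}  stable
  step 6. node 1  ⊔preds={0,1,2,3,4}  new={0,1,2,3,4}  old={0,1,2,3}  +wl: 3
  step 7. node 2  ⊔preds={0,1,2,3,4}  new={4}  stable
  step 8. node 3  ⊔preds={0,1,2,3,4}  new={0,1,2,3,4}  stable

Least fixpoint reached:
  node 0: {0,1,2}
  node 1: {0,1,2,3,4}
  node 2: {4}
  node 3: {0,1,2,3,4}

no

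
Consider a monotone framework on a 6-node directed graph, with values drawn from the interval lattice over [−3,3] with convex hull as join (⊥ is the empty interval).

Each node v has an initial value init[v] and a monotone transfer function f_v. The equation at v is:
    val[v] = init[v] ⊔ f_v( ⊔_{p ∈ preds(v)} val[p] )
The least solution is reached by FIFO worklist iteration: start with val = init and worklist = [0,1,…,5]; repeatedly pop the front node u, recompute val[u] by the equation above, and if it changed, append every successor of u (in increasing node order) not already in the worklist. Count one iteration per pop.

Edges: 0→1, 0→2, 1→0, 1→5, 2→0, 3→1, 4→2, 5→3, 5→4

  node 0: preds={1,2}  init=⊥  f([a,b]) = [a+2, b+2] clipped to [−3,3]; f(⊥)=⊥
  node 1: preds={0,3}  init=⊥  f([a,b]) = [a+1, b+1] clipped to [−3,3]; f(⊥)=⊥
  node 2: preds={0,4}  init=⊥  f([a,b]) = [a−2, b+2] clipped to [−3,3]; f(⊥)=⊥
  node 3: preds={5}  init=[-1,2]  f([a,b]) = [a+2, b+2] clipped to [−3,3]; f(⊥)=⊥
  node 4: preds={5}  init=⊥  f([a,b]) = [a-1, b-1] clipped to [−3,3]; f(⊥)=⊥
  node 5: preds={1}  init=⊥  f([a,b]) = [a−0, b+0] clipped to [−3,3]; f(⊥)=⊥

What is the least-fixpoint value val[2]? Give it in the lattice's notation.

Trace (14 dequeues):
  [1] u=0 | in ⊥ | out ⊥ | ==
  [2] u=1 | in [-1,2] | out [0,3] | prev ⊥ | push {0}
  [3] u=2 | in ⊥ | out ⊥ | ==
  [4] u=3 | in ⊥ | out [-1,2] | ==
  [5] u=4 | in ⊥ | out ⊥ | ==
  [6] u=5 | in [0,3] | out [0,3] | prev ⊥ | push {3,4}
  [7] u=0 | in [0,3] | out [2,3] | prev ⊥ | push {1,2}
  [8] u=3 | in [0,3] | out [-1,3] | prev [-1,2] | push {}
  [9] u=4 | in [0,3] | out [-1,2] | prev ⊥ | push {}
  [10] u=1 | in [-1,3] | out [0,3] | ==
  [11] u=2 | in [-1,3] | out [-3,3] | prev ⊥ | push {0}
  [12] u=0 | in [-3,3] | out [-1,3] | prev [2,3] | push {1,2}
  [13] u=1 | in [-1,3] | out [0,3] | ==
  [14] u=2 | in [-1,3] | out [-3,3] | ==

Converged values:
  [0] [-1,3]
  [1] [0,3]
  [2] [-3,3]
  [3] [-1,3]
  [4] [-1,2]
  [5] [0,3]

[-3,3]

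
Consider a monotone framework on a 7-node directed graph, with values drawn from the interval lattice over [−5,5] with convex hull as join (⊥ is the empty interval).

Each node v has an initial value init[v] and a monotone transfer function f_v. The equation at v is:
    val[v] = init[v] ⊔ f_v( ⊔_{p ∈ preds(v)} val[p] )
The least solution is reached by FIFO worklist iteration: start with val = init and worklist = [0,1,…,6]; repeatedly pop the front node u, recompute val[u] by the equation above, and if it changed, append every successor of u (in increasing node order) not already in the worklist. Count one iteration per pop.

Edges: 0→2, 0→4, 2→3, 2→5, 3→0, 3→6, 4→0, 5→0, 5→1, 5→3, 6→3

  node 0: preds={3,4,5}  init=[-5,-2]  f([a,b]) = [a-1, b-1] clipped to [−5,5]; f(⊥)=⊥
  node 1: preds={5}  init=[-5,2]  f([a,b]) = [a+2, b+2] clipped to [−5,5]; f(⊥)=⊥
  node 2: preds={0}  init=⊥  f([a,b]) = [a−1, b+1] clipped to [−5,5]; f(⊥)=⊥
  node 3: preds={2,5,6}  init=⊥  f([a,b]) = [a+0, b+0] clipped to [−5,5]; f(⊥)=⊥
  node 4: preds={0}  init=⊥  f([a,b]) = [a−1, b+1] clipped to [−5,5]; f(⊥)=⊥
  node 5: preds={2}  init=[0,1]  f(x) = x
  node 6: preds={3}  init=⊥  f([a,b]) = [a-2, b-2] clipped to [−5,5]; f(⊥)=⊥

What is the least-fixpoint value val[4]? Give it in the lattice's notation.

Iteration log — 10 steps:
  step 1. node 0  ⊔preds=[0,1]  new=[-5,0]  old=[-5,-2]  +wl: 
  step 2. node 1  ⊔preds=[0,1]  new=[-5,3]  old=[-5,2]  +wl: 
  step 3. node 2  ⊔preds=[-5,0]  new=[-5,1]  old=⊥  +wl: 
  step 4. node 3  ⊔preds=[-5,1]  new=[-5,1]  old=⊥  +wl: 0
  step 5. node 4  ⊔preds=[-5,0]  new=[-5,1]  old=⊥  +wl: 
  step 6. node 5  ⊔preds=[-5,1]  new=[-5,1]  old=[0,1]  +wl: 1,3
  step 7. node 6  ⊔preds=[-5,1]  new=[-5,-1]  old=⊥  +wl: 
  step 8. node 0  ⊔preds=[-5,1]  new=[-5,0]  stable
  step 9. node 1  ⊔preds=[-5,1]  new=[-5,3]  stable
  step 10. node 3  ⊔preds=[-5,1]  new=[-5,1]  stable

Least fixpoint reached:
  node 0: [-5,0]
  node 1: [-5,3]
  node 2: [-5,1]
  node 3: [-5,1]
  node 4: [-5,1]
  node 5: [-5,1]
  node 6: [-5,-1]

[-5,1]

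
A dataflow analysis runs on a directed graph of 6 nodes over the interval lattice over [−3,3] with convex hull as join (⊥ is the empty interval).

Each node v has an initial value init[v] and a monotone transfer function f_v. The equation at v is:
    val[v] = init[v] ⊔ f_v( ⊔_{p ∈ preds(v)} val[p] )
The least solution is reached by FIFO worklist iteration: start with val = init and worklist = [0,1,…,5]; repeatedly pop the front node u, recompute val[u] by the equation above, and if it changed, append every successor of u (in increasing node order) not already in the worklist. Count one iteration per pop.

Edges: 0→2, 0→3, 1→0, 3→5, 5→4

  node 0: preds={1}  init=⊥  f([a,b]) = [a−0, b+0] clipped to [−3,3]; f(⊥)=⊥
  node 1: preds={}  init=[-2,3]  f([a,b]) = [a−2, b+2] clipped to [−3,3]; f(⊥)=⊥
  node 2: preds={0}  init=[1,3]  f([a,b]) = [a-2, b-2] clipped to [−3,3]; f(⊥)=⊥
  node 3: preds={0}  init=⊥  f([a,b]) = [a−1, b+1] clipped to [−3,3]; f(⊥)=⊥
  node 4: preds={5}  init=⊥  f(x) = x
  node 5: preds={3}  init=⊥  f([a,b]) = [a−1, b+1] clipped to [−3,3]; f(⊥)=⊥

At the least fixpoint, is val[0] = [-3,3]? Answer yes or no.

no

Worklist (7 pops):
  #1 pop 0: in=[-2,3] → [-2,3] (was ⊥); enqueue []
  #2 pop 1: in=⊥ → [-2,3] (no change)
  #3 pop 2: in=[-2,3] → [-3,3] (was [1,3]); enqueue []
  #4 pop 3: in=[-2,3] → [-3,3] (was ⊥); enqueue []
  #5 pop 4: in=⊥ → ⊥ (no change)
  #6 pop 5: in=[-3,3] → [-3,3] (was ⊥); enqueue [4]
  #7 pop 4: in=[-3,3] → [-3,3] (was ⊥); enqueue []

Fixpoint:
  val[0] = [-2,3]
  val[1] = [-2,3]
  val[2] = [-3,3]
  val[3] = [-3,3]
  val[4] = [-3,3]
  val[5] = [-3,3]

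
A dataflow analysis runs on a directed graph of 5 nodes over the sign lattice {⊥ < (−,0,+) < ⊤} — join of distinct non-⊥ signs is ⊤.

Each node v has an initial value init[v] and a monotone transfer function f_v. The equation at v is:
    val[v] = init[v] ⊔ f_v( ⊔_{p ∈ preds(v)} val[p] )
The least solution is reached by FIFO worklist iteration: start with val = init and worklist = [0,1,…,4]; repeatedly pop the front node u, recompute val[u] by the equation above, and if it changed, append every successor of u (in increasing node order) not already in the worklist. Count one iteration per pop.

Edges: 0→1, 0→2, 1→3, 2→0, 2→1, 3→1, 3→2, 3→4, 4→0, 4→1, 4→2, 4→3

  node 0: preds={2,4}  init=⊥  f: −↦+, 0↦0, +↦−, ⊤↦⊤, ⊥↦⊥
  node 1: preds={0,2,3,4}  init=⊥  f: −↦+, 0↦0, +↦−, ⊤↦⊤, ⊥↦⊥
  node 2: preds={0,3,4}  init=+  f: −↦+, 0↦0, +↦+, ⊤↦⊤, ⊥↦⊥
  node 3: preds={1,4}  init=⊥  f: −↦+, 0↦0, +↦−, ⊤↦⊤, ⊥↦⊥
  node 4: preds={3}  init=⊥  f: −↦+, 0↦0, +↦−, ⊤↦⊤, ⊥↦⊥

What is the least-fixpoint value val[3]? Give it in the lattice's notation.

⊤

Trace (11 dequeues):
  [1] u=0 | in + | out − | prev ⊥ | push {}
  [2] u=1 | in ⊤ | out ⊤ | prev ⊥ | push {}
  [3] u=2 | in − | out + | ==
  [4] u=3 | in ⊤ | out ⊤ | prev ⊥ | push {1,2}
  [5] u=4 | in ⊤ | out ⊤ | prev ⊥ | push {0,3}
  [6] u=1 | in ⊤ | out ⊤ | ==
  [7] u=2 | in ⊤ | out ⊤ | prev + | push {1}
  [8] u=0 | in ⊤ | out ⊤ | prev − | push {2}
  [9] u=3 | in ⊤ | out ⊤ | ==
  [10] u=1 | in ⊤ | out ⊤ | ==
  [11] u=2 | in ⊤ | out ⊤ | ==

Converged values:
  [0] ⊤
  [1] ⊤
  [2] ⊤
  [3] ⊤
  [4] ⊤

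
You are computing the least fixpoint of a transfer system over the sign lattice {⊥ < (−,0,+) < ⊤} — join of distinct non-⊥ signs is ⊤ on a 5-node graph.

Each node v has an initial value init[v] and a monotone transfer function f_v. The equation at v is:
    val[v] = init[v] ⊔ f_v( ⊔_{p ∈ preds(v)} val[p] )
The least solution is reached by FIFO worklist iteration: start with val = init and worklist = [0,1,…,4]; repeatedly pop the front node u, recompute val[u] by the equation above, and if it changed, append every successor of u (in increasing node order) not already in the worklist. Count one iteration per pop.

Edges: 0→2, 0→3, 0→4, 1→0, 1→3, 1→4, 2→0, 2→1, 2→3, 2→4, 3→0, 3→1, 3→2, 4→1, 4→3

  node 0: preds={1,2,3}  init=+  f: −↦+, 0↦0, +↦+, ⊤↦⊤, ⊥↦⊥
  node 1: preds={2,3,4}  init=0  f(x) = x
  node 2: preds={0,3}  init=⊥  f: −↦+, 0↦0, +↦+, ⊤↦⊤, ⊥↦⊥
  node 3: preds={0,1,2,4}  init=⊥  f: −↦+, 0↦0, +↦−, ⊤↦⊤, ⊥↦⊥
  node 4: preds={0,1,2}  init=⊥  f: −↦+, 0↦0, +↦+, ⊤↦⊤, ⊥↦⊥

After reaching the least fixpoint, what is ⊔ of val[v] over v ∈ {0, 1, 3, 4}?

⊤

Iteration log — 11 steps:
  step 1. node 0  ⊔preds=0  new=⊤  old=+  +wl: 
  step 2. node 1  ⊔preds=⊥  new=0  stable
  step 3. node 2  ⊔preds=⊤  new=⊤  old=⊥  +wl: 0,1
  step 4. node 3  ⊔preds=⊤  new=⊤  old=⊥  +wl: 2
  step 5. node 4  ⊔preds=⊤  new=⊤  old=⊥  +wl: 3
  step 6. node 0  ⊔preds=⊤  new=⊤  stable
  step 7. node 1  ⊔preds=⊤  new=⊤  old=0  +wl: 0,4
  step 8. node 2  ⊔preds=⊤  new=⊤  stable
  step 9. node 3  ⊔preds=⊤  new=⊤  stable
  step 10. node 0  ⊔preds=⊤  new=⊤  stable
  step 11. node 4  ⊔preds=⊤  new=⊤  stable

Least fixpoint reached:
  node 0: ⊤
  node 1: ⊤
  node 2: ⊤
  node 3: ⊤
  node 4: ⊤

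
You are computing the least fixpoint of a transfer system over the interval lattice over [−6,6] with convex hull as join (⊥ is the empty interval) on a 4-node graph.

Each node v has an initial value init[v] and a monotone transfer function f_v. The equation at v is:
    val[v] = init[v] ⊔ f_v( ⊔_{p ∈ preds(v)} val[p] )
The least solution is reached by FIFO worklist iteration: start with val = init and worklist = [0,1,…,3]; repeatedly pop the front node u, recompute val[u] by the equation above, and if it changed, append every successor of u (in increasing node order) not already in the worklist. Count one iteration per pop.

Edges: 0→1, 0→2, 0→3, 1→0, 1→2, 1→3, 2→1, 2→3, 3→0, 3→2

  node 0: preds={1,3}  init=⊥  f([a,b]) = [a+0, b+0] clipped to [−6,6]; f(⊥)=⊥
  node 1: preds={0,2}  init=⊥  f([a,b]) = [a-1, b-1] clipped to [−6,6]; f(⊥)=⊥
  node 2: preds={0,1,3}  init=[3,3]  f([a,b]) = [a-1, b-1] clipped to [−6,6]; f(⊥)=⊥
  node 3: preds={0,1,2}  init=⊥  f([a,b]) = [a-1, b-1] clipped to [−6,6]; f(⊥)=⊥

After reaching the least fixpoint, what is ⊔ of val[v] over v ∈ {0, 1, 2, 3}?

[-6,3]

Iteration log — 18 steps:
  step 1. node 0  ⊔preds=⊥  new=⊥  stable
  step 2. node 1  ⊔preds=[3,3]  new=[2,2]  old=⊥  +wl: 0
  step 3. node 2  ⊔preds=[2,2]  new=[1,3]  old=[3,3]  +wl: 1
  step 4. node 3  ⊔preds=[1,3]  new=[0,2]  old=⊥  +wl: 2
  step 5. node 0  ⊔preds=[0,2]  new=[0,2]  old=⊥  +wl: 3
  step 6. node 1  ⊔preds=[0,3]  new=[-1,2]  old=[2,2]  +wl: 0
  step 7. node 2  ⊔preds=[-1,2]  new=[-2,3]  old=[1,3]  +wl: 1
  step 8. node 3  ⊔preds=[-2,3]  new=[-3,2]  old=[0,2]  +wl: 2
  step 9. node 0  ⊔preds=[-3,2]  new=[-3,2]  old=[0,2]  +wl: 3
  step 10. node 1  ⊔preds=[-3,3]  new=[-4,2]  old=[-1,2]  +wl: 0
  step 11. node 2  ⊔preds=[-4,2]  new=[-5,3]  old=[-2,3]  +wl: 1
  step 12. node 3  ⊔preds=[-5,3]  new=[-6,2]  old=[-3,2]  +wl: 2
  step 13. node 0  ⊔preds=[-6,2]  new=[-6,2]  old=[-3,2]  +wl: 3
  step 14. node 1  ⊔preds=[-6,3]  new=[-6,2]  old=[-4,2]  +wl: 0
  step 15. node 2  ⊔preds=[-6,2]  new=[-6,3]  old=[-5,3]  +wl: 1
  step 16. node 3  ⊔preds=[-6,3]  new=[-6,2]  stable
  step 17. node 0  ⊔preds=[-6,2]  new=[-6,2]  stable
  step 18. node 1  ⊔preds=[-6,3]  new=[-6,2]  stable

Least fixpoint reached:
  node 0: [-6,2]
  node 1: [-6,2]
  node 2: [-6,3]
  node 3: [-6,2]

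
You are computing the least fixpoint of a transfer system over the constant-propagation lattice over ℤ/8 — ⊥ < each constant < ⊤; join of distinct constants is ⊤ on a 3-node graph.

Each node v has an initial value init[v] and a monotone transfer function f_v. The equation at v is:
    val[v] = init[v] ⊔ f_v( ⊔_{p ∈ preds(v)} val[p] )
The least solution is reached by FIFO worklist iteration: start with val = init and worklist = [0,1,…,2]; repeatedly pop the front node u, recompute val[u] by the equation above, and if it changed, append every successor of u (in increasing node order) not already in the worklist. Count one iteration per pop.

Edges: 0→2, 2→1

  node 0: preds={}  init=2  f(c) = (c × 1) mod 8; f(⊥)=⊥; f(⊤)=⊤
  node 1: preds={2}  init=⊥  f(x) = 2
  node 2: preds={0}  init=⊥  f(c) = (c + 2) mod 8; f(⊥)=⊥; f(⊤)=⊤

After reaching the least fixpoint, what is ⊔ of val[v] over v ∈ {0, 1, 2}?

⊤

Trace (4 dequeues):
  [1] u=0 | in ⊥ | out 2 | ==
  [2] u=1 | in ⊥ | out 2 | prev ⊥ | push {}
  [3] u=2 | in 2 | out 4 | prev ⊥ | push {1}
  [4] u=1 | in 4 | out 2 | ==

Converged values:
  [0] 2
  [1] 2
  [2] 4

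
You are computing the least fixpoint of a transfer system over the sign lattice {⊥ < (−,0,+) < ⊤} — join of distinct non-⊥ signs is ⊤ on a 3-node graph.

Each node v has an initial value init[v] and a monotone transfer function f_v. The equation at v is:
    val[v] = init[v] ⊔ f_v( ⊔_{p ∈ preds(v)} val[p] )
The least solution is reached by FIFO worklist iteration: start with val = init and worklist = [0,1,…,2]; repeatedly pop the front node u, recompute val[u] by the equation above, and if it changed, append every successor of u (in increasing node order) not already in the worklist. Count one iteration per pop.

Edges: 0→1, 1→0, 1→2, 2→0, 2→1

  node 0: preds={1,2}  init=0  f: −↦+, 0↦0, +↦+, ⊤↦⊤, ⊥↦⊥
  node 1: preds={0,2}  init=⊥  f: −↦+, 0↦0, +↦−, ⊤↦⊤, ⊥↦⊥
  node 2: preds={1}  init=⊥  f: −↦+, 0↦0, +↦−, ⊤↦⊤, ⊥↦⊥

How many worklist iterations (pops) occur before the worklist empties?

5

Worklist (5 pops):
  #1 pop 0: in=⊥ → 0 (no change)
  #2 pop 1: in=0 → 0 (was ⊥); enqueue [0]
  #3 pop 2: in=0 → 0 (was ⊥); enqueue [1]
  #4 pop 0: in=0 → 0 (no change)
  #5 pop 1: in=0 → 0 (no change)

Fixpoint:
  val[0] = 0
  val[1] = 0
  val[2] = 0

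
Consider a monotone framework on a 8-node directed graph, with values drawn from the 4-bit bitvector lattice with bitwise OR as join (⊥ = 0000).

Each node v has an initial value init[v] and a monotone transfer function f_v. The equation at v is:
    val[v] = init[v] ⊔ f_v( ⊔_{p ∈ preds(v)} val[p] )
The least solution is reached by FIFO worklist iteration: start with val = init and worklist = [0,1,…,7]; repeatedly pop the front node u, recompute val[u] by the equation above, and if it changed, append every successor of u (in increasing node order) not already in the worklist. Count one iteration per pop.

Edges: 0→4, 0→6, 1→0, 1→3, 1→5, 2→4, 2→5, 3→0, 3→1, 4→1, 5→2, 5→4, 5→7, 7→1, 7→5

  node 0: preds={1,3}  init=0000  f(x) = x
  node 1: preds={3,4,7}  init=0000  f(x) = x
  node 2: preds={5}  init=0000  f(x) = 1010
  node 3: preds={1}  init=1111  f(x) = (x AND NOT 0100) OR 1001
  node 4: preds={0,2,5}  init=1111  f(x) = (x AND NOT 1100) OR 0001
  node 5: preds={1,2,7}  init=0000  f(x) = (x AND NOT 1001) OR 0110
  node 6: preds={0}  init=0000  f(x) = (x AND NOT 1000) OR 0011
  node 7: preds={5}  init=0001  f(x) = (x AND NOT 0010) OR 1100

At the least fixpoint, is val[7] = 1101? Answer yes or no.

yes

Worklist (13 pops):
  #1 pop 0: in=1111 → 1111 (was 0000); enqueue []
  #2 pop 1: in=1111 → 1111 (was 0000); enqueue [0]
  #3 pop 2: in=0000 → 1010 (was 0000); enqueue []
  #4 pop 3: in=1111 → 1111 (no change)
  #5 pop 4: in=1111 → 1111 (no change)
  #6 pop 5: in=1111 → 0110 (was 0000); enqueue [2,4]
  #7 pop 6: in=1111 → 0111 (was 0000); enqueue []
  #8 pop 7: in=0110 → 1101 (was 0001); enqueue [1,5]
  #9 pop 0: in=1111 → 1111 (no change)
  #10 pop 2: in=0110 → 1010 (no change)
  #11 pop 4: in=1111 → 1111 (no change)
  #12 pop 1: in=1111 → 1111 (no change)
  #13 pop 5: in=1111 → 0110 (no change)

Fixpoint:
  val[0] = 1111
  val[1] = 1111
  val[2] = 1010
  val[3] = 1111
  val[4] = 1111
  val[5] = 0110
  val[6] = 0111
  val[7] = 1101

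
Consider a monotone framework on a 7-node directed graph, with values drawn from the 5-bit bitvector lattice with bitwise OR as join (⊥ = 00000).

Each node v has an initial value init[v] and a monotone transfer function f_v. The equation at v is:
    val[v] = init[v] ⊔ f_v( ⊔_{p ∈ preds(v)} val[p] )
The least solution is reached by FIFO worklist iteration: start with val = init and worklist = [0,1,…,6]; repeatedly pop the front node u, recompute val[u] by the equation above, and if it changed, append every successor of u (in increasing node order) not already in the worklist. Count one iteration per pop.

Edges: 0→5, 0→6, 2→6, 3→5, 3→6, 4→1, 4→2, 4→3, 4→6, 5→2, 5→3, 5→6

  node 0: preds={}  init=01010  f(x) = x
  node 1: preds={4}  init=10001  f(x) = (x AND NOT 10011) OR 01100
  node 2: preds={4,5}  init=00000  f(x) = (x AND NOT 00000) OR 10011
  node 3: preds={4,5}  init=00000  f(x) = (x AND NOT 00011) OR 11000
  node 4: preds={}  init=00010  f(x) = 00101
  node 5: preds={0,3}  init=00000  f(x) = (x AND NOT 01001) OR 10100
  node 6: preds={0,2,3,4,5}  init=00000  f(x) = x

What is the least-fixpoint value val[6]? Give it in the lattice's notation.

Iteration log — 12 steps:
  step 1. node 0  ⊔preds=00000  new=01010  stable
  step 2. node 1  ⊔preds=00010  new=11101  old=10001  +wl: 
  step 3. node 2  ⊔preds=00010  new=10011  old=00000  +wl: 
  step 4. node 3  ⊔preds=00010  new=11000  old=00000  +wl: 
  step 5. node 4  ⊔preds=00000  new=00111  old=00010  +wl: 1,2,3
  step 6. node 5  ⊔preds=11010  new=10110  old=00000  +wl: 
  step 7. node 6  ⊔preds=11111  new=11111  old=00000  +wl: 
  step 8. node 1  ⊔preds=00111  new=11101  stable
  step 9. node 2  ⊔preds=10111  new=10111  old=10011  +wl: 6
  step 10. node 3  ⊔preds=10111  new=11100  old=11000  +wl: 5
  step 11. node 6  ⊔preds=11111  new=11111  stable
  step 12. node 5  ⊔preds=11110  new=10110  stable

Least fixpoint reached:
  node 0: 01010
  node 1: 11101
  node 2: 10111
  node 3: 11100
  node 4: 00111
  node 5: 10110
  node 6: 11111

11111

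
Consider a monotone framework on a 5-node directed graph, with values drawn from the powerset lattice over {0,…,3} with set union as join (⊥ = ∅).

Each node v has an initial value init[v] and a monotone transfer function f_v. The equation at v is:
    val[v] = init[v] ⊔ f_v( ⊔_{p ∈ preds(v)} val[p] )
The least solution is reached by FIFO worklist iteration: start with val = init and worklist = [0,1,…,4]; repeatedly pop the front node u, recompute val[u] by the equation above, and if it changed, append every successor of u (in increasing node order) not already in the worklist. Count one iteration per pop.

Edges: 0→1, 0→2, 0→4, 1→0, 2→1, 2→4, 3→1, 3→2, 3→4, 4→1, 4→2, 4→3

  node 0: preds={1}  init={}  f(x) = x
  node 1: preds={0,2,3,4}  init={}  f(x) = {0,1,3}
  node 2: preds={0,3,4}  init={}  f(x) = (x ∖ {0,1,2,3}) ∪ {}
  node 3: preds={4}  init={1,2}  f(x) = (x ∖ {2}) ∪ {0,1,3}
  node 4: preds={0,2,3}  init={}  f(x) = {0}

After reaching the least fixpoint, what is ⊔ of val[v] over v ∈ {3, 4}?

{0,1,2,3}

Trace (10 dequeues):
  [1] u=0 | in {} | out {} | ==
  [2] u=1 | in {1,2} | out {0,1,3} | prev {} | push {0}
  [3] u=2 | in {1,2} | out {} | ==
  [4] u=3 | in {} | out {0,1,2,3} | prev {1,2} | push {1,2}
  [5] u=4 | in {0,1,2,3} | out {0} | prev {} | push {3}
  [6] u=0 | in {0,1,3} | out {0,1,3} | prev {} | push {4}
  [7] u=1 | in {0,1,2,3} | out {0,1,3} | ==
  [8] u=2 | in {0,1,2,3} | out {} | ==
  [9] u=3 | in {0} | out {0,1,2,3} | ==
  [10] u=4 | in {0,1,2,3} | out {0} | ==

Converged values:
  [0] {0,1,3}
  [1] {0,1,3}
  [2] {}
  [3] {0,1,2,3}
  [4] {0}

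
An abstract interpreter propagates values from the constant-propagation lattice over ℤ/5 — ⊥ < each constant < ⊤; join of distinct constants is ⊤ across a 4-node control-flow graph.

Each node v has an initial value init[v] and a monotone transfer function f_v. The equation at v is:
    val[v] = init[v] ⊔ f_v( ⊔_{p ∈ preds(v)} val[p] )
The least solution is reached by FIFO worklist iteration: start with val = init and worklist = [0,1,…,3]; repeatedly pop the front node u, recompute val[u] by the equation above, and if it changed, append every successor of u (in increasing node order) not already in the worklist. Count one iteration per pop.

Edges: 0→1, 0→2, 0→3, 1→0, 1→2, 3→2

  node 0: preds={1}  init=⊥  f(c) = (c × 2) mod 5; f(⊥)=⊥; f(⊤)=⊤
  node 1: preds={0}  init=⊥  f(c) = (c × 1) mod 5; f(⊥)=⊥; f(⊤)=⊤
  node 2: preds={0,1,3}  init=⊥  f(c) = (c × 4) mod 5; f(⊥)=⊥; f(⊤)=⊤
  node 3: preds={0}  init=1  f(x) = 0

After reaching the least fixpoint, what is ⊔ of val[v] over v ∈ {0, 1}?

⊥

Worklist (5 pops):
  #1 pop 0: in=⊥ → ⊥ (no change)
  #2 pop 1: in=⊥ → ⊥ (no change)
  #3 pop 2: in=1 → 4 (was ⊥); enqueue []
  #4 pop 3: in=⊥ → ⊤ (was 1); enqueue [2]
  #5 pop 2: in=⊤ → ⊤ (was 4); enqueue []

Fixpoint:
  val[0] = ⊥
  val[1] = ⊥
  val[2] = ⊤
  val[3] = ⊤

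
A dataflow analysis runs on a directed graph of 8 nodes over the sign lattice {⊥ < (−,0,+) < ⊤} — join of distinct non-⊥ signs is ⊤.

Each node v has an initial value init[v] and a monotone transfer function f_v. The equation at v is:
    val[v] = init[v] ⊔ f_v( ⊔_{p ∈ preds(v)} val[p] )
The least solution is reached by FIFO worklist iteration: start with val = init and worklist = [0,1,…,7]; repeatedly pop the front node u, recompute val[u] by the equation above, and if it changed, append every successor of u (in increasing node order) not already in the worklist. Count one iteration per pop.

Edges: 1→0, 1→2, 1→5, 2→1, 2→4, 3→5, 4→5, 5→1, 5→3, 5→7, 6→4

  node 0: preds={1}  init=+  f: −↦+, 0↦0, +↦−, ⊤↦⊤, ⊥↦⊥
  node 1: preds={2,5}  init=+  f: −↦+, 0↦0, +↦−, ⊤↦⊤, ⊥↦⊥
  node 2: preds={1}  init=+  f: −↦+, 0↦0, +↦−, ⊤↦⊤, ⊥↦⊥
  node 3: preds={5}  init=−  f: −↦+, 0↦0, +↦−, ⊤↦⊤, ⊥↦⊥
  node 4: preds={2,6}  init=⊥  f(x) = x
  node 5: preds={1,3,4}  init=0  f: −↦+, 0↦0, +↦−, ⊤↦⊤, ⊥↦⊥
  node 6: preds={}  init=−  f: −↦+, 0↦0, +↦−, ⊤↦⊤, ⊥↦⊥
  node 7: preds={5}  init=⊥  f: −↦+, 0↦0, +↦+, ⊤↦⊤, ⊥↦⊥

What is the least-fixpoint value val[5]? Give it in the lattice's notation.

Trace (11 dequeues):
  [1] u=0 | in + | out ⊤ | prev + | push {}
  [2] u=1 | in ⊤ | out ⊤ | prev + | push {0}
  [3] u=2 | in ⊤ | out ⊤ | prev + | push {1}
  [4] u=3 | in 0 | out ⊤ | prev − | push {}
  [5] u=4 | in ⊤ | out ⊤ | prev ⊥ | push {}
  [6] u=5 | in ⊤ | out ⊤ | prev 0 | push {3}
  [7] u=6 | in ⊥ | out − | ==
  [8] u=7 | in ⊤ | out ⊤ | prev ⊥ | push {}
  [9] u=0 | in ⊤ | out ⊤ | ==
  [10] u=1 | in ⊤ | out ⊤ | ==
  [11] u=3 | in ⊤ | out ⊤ | ==

Converged values:
  [0] ⊤
  [1] ⊤
  [2] ⊤
  [3] ⊤
  [4] ⊤
  [5] ⊤
  [6] −
  [7] ⊤

⊤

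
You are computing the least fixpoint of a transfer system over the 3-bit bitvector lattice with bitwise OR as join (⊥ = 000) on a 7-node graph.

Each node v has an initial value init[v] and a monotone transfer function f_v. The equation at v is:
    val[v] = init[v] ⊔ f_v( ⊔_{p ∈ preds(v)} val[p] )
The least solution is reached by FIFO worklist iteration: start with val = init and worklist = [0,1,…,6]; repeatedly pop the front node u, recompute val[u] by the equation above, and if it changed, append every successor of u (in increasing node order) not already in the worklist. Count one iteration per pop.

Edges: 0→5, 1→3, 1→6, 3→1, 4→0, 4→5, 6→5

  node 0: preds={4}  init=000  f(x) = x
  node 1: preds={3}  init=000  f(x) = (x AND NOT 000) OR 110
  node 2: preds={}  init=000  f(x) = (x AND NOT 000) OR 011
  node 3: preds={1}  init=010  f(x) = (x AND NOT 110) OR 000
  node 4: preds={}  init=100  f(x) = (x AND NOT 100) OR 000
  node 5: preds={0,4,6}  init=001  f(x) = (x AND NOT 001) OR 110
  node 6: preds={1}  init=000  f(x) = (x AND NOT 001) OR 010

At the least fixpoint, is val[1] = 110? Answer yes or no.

Iteration log — 8 steps:
  step 1. node 0  ⊔preds=100  new=100  old=000  +wl: 
  step 2. node 1  ⊔preds=010  new=110  old=000  +wl: 
  step 3. node 2  ⊔preds=000  new=011  old=000  +wl: 
  step 4. node 3  ⊔preds=110  new=010  stable
  step 5. node 4  ⊔preds=000  new=100  stable
  step 6. node 5  ⊔preds=100  new=111  old=001  +wl: 
  step 7. node 6  ⊔preds=110  new=110  old=000  +wl: 5
  step 8. node 5  ⊔preds=110  new=111  stable

Least fixpoint reached:
  node 0: 100
  node 1: 110
  node 2: 011
  node 3: 010
  node 4: 100
  node 5: 111
  node 6: 110

yes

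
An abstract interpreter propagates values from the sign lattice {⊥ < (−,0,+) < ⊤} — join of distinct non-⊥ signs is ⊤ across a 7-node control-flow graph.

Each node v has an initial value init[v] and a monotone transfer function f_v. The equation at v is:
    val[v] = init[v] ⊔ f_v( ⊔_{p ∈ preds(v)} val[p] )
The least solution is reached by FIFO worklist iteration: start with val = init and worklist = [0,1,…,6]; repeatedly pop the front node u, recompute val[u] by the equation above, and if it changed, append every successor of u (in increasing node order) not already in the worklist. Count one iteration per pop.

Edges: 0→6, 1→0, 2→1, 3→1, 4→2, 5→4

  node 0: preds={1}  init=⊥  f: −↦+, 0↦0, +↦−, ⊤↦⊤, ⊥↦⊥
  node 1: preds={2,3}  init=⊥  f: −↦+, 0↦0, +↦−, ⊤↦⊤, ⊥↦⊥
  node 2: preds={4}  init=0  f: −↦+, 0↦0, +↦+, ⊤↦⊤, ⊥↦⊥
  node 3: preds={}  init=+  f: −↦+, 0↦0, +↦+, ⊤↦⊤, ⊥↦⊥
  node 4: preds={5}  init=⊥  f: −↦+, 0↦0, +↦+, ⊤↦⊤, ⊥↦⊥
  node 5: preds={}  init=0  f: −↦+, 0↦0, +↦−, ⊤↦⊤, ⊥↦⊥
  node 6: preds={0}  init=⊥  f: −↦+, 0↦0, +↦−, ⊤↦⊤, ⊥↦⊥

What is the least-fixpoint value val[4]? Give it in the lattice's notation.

0

Iteration log — 10 steps:
  step 1. node 0  ⊔preds=⊥  new=⊥  stable
  step 2. node 1  ⊔preds=⊤  new=⊤  old=⊥  +wl: 0
  step 3. node 2  ⊔preds=⊥  new=0  stable
  step 4. node 3  ⊔preds=⊥  new=+  stable
  step 5. node 4  ⊔preds=0  new=0  old=⊥  +wl: 2
  step 6. node 5  ⊔preds=⊥  new=0  stable
  step 7. node 6  ⊔preds=⊥  new=⊥  stable
  step 8. node 0  ⊔preds=⊤  new=⊤  old=⊥  +wl: 6
  step 9. node 2  ⊔preds=0  new=0  stable
  step 10. node 6  ⊔preds=⊤  new=⊤  old=⊥  +wl: 

Least fixpoint reached:
  node 0: ⊤
  node 1: ⊤
  node 2: 0
  node 3: +
  node 4: 0
  node 5: 0
  node 6: ⊤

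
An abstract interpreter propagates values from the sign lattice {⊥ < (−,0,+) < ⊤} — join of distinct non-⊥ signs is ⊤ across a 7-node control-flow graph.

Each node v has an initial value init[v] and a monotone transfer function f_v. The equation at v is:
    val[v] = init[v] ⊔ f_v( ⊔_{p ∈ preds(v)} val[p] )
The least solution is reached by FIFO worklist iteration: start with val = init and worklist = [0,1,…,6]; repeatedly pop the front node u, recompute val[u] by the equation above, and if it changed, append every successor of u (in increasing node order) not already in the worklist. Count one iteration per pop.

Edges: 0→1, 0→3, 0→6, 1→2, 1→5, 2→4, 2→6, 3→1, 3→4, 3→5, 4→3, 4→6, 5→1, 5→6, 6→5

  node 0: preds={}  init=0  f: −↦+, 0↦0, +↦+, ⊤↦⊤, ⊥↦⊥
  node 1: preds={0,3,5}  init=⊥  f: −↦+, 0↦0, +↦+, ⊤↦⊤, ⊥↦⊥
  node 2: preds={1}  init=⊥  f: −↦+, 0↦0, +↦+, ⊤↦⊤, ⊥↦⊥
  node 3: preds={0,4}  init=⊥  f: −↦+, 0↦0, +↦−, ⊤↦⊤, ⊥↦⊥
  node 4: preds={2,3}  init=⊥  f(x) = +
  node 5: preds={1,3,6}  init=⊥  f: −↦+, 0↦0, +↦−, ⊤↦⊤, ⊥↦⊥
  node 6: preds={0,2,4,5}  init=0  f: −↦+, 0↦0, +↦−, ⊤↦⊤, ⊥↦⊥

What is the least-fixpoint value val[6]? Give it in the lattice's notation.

Trace (17 dequeues):
  [1] u=0 | in ⊥ | out 0 | ==
  [2] u=1 | in 0 | out 0 | prev ⊥ | push {}
  [3] u=2 | in 0 | out 0 | prev ⊥ | push {}
  [4] u=3 | in 0 | out 0 | prev ⊥ | push {1}
  [5] u=4 | in 0 | out + | prev ⊥ | push {3}
  [6] u=5 | in 0 | out 0 | prev ⊥ | push {}
  [7] u=6 | in ⊤ | out ⊤ | prev 0 | push {5}
  [8] u=1 | in 0 | out 0 | ==
  [9] u=3 | in ⊤ | out ⊤ | prev 0 | push {1,4}
  [10] u=5 | in ⊤ | out ⊤ | prev 0 | push {6}
  [11] u=1 | in ⊤ | out ⊤ | prev 0 | push {2,5}
  [12] u=4 | in ⊤ | out + | ==
  [13] u=6 | in ⊤ | out ⊤ | ==
  [14] u=2 | in ⊤ | out ⊤ | prev 0 | push {4,6}
  [15] u=5 | in ⊤ | out ⊤ | ==
  [16] u=4 | in ⊤ | out + | ==
  [17] u=6 | in ⊤ | out ⊤ | ==

Converged values:
  [0] 0
  [1] ⊤
  [2] ⊤
  [3] ⊤
  [4] +
  [5] ⊤
  [6] ⊤

⊤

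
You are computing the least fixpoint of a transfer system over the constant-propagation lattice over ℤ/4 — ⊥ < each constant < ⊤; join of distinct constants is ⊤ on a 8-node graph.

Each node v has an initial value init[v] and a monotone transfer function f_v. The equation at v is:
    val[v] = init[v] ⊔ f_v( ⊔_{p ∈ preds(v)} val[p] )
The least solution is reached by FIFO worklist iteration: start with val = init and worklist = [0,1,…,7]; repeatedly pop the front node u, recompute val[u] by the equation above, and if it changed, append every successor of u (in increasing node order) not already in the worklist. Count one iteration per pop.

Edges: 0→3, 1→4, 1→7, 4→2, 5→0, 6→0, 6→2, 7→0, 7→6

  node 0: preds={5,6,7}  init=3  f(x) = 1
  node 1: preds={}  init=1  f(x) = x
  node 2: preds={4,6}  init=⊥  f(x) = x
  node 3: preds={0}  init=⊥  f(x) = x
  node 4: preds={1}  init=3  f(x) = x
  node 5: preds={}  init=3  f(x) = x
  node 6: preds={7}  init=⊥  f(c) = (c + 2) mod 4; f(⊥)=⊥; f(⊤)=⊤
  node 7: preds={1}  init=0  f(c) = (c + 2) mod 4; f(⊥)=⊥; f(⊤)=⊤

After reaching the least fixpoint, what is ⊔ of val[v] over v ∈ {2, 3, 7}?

⊤

Iteration log — 13 steps:
  step 1. node 0  ⊔preds=⊤  new=⊤  old=3  +wl: 
  step 2. node 1  ⊔preds=⊥  new=1  stable
  step 3. node 2  ⊔preds=3  new=3  old=⊥  +wl: 
  step 4. node 3  ⊔preds=⊤  new=⊤  old=⊥  +wl: 
  step 5. node 4  ⊔preds=1  new=⊤  old=3  +wl: 2
  step 6. node 5  ⊔preds=⊥  new=3  stable
  step 7. node 6  ⊔preds=0  new=2  old=⊥  +wl: 0
  step 8. node 7  ⊔preds=1  new=⊤  old=0  +wl: 6
  step 9. node 2  ⊔preds=⊤  new=⊤  old=3  +wl: 
  step 10. node 0  ⊔preds=⊤  new=⊤  stable
  step 11. node 6  ⊔preds=⊤  new=⊤  old=2  +wl: 0,2
  step 12. node 0  ⊔preds=⊤  new=⊤  stable
  step 13. node 2  ⊔preds=⊤  new=⊤  stable

Least fixpoint reached:
  node 0: ⊤
  node 1: 1
  node 2: ⊤
  node 3: ⊤
  node 4: ⊤
  node 5: 3
  node 6: ⊤
  node 7: ⊤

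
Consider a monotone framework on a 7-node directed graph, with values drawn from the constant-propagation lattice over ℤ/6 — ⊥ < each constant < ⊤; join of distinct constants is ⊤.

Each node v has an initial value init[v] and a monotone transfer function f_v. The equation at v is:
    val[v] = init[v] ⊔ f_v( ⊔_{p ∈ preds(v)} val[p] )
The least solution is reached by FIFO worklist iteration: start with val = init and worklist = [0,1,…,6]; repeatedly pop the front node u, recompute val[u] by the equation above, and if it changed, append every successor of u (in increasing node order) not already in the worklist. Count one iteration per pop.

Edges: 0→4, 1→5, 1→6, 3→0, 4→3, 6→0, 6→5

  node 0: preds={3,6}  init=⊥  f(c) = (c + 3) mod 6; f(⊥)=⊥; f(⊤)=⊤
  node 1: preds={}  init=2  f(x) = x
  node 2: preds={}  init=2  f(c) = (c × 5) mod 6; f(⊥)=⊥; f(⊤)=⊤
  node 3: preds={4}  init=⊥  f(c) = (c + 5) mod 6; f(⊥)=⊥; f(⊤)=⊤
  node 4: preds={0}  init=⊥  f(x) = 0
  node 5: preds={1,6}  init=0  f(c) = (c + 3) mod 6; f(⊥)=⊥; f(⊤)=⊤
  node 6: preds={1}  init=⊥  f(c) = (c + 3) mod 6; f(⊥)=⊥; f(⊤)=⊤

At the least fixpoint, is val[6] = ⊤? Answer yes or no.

Iteration log — 11 steps:
  step 1. node 0  ⊔preds=⊥  new=⊥  stable
  step 2. node 1  ⊔preds=⊥  new=2  stable
  step 3. node 2  ⊔preds=⊥  new=2  stable
  step 4. node 3  ⊔preds=⊥  new=⊥  stable
  step 5. node 4  ⊔preds=⊥  new=0  old=⊥  +wl: 3
  step 6. node 5  ⊔preds=2  new=⊤  old=0  +wl: 
  step 7. node 6  ⊔preds=2  new=5  old=⊥  +wl: 0,5
  step 8. node 3  ⊔preds=0  new=5  old=⊥  +wl: 
  step 9. node 0  ⊔preds=5  new=2  old=⊥  +wl: 4
  step 10. node 5  ⊔preds=⊤  new=⊤  stable
  step 11. node 4  ⊔preds=2  new=0  stable

Least fixpoint reached:
  node 0: 2
  node 1: 2
  node 2: 2
  node 3: 5
  node 4: 0
  node 5: ⊤
  node 6: 5

no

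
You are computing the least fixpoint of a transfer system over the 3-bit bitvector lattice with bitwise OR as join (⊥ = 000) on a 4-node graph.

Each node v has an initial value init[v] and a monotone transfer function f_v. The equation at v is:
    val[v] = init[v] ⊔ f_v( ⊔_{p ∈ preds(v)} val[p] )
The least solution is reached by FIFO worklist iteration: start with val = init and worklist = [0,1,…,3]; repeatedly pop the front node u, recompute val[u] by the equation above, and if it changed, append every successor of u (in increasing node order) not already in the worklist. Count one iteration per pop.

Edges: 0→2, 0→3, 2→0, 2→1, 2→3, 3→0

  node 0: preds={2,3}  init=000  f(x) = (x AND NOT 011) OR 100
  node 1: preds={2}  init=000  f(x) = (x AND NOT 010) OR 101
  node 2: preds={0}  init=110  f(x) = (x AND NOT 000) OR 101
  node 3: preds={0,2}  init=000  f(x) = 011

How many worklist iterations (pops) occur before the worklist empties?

Worklist (6 pops):
  #1 pop 0: in=110 → 100 (was 000); enqueue []
  #2 pop 1: in=110 → 101 (was 000); enqueue []
  #3 pop 2: in=100 → 111 (was 110); enqueue [0,1]
  #4 pop 3: in=111 → 011 (was 000); enqueue []
  #5 pop 0: in=111 → 100 (no change)
  #6 pop 1: in=111 → 101 (no change)

Fixpoint:
  val[0] = 100
  val[1] = 101
  val[2] = 111
  val[3] = 011

6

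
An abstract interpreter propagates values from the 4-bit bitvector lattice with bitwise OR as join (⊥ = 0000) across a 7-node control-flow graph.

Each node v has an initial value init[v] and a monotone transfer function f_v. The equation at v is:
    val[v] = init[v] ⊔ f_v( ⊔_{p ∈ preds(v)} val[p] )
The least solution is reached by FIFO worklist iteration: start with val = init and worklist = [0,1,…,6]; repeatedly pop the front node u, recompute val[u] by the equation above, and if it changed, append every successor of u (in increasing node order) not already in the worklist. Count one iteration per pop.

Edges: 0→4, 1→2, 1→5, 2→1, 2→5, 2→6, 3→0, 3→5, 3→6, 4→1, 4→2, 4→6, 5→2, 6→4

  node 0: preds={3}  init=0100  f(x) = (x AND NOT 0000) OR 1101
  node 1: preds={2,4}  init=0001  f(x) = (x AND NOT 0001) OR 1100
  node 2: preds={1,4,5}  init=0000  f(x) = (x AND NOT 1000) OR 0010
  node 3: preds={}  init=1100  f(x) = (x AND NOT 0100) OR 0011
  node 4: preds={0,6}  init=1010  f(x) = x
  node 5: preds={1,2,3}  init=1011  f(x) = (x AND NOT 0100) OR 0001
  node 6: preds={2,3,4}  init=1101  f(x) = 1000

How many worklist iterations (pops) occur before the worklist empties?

Worklist (11 pops):
  #1 pop 0: in=1100 → 1101 (was 0100); enqueue []
  #2 pop 1: in=1010 → 1111 (was 0001); enqueue []
  #3 pop 2: in=1111 → 0111 (was 0000); enqueue [1]
  #4 pop 3: in=0000 → 1111 (was 1100); enqueue [0]
  #5 pop 4: in=1101 → 1111 (was 1010); enqueue [2]
  #6 pop 5: in=1111 → 1011 (no change)
  #7 pop 6: in=1111 → 1101 (no change)
  #8 pop 1: in=1111 → 1111 (no change)
  #9 pop 0: in=1111 → 1111 (was 1101); enqueue [4]
  #10 pop 2: in=1111 → 0111 (no change)
  #11 pop 4: in=1111 → 1111 (no change)

Fixpoint:
  val[0] = 1111
  val[1] = 1111
  val[2] = 0111
  val[3] = 1111
  val[4] = 1111
  val[5] = 1011
  val[6] = 1101

11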